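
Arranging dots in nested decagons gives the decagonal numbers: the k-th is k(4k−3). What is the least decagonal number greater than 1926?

2047

Solve n(4n−3) > 1926 for integer n.
The largest n with value ≤ 1926 is 22 (since 1870 ≤ 1926 < 2047), so the first above is n = 23, value 2047.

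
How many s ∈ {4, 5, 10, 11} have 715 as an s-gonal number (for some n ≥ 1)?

s = 4: P(4, 26) = 676 and P(4, 27) = 729; 715 is not s-gonal.
s = 5: P(5, 22) = 715. ✓
s = 10: P(10, 13) = 637 and P(10, 14) = 742; 715 is not s-gonal.
s = 11: P(11, 13) = 715. ✓
Hits: s ∈ {5, 11} → 2.

2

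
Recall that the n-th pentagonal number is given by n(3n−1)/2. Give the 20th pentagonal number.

590

The 20th pentagonal number is n(3n−1)/2 with n = 20.
20·(3·20 − 1)/2 = 20·59/2 = 590.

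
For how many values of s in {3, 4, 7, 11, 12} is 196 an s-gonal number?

2

s = 3: P(3, 19) = 190 and P(3, 20) = 210; 196 is not s-gonal.
s = 4: P(4, 14) = 196. ✓
s = 7: P(7, 9) = 189 and P(7, 10) = 235; 196 is not s-gonal.
s = 11: P(11, 7) = 196. ✓
s = 12: P(12, 6) = 156 and P(12, 7) = 217; 196 is not s-gonal.
Hits: s ∈ {4, 11} → 2.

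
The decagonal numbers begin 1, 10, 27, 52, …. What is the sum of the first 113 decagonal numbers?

Σ i(4i−3) = 4Σi² − 3Σi over i = 1..113.
Σi = 6441 and Σi² = 487369.
4·487369 − 3·6441 = 1930153.

1930153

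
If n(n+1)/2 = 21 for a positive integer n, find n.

Set n(n+1)/2 = 21, giving n² + n − 42 = 0.
The discriminant is 1 + 8·21 = 169, and √169 = 13.
So n = (-1 + 13) / 2 = 12/2 = 6.

6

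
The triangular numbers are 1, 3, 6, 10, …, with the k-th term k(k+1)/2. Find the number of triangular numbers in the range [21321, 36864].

The n-th triangular number is n(n+1)/2.
Smallest index with value ≥ 21321: n = 206 (giving 21321).
Largest index with value ≤ 36864: n = 271 (giving 36856).
Indices 206 through 271: 66 terms.

66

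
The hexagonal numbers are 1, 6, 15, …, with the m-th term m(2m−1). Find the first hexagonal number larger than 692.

703

Solve n(2n−1) > 692 for integer n.
The largest n with value ≤ 692 is 18 (since 630 ≤ 692 < 703), so the first above is n = 19, value 703.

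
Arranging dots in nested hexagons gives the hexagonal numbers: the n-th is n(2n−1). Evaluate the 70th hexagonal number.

70·(2·70 − 1) = 70·139 = 9730.

9730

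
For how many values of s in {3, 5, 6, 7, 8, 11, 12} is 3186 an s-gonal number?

2

s = 3: P(3, 79) = 3160 and P(3, 80) = 3240; 3186 is not s-gonal.
s = 5: P(5, 46) = 3151 and P(5, 47) = 3290; 3186 is not s-gonal.
s = 6: P(6, 40) = 3160 and P(6, 41) = 3321; 3186 is not s-gonal.
s = 7: P(7, 36) = 3186. ✓
s = 8: P(8, 32) = 3008 and P(8, 33) = 3201; 3186 is not s-gonal.
s = 11: P(11, 27) = 3186. ✓
s = 12: P(12, 25) = 3025 and P(12, 26) = 3276; 3186 is not s-gonal.
Hits: s ∈ {7, 11} → 2.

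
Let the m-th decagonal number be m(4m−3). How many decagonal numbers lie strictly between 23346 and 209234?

The n-th decagonal number is n(4n−3).
Smallest index with value > 23346: n = 77 (giving 23485).
Largest index with value < 209234: n = 229 (giving 209077).
Indices 77 through 229: 153 terms.

153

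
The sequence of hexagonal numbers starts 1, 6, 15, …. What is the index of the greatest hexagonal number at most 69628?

186

Solve n(2n−1) ≤ 69628 for integer n.
n = 186 gives 69006 ≤ 69628, while n = 187 gives 69751 > 69628; so the answer is index 186.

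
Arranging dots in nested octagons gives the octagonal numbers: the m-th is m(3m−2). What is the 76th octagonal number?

17176

The 76th octagonal number is n(3n−2) with n = 76.
76·(3·76 − 2) = 76·226 = 17176.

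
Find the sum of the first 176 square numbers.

Σ_{i=1}^{176} i² = 176·177·353/6 = 1832776.

1832776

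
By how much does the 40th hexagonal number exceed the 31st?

40·(2·40 − 1) = 3160 and 31·(2·31 − 1) = 1891.
Difference: 3160 − 1891 = 1269.

1269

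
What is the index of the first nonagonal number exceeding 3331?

Solve n(7n−5)/2 > 3331 for integer n.
The largest n with value ≤ 3331 is 31 (since 3286 ≤ 3331 < 3504), so the first above is n = 32, value 3504.

32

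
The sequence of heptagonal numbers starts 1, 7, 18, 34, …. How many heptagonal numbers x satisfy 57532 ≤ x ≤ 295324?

The n-th heptagonal number is n(5n−3)/2.
Smallest index with value ≥ 57532: n = 152 (giving 57532).
Largest index with value ≤ 295324: n = 344 (giving 295324).
Indices 152 through 344: 193 terms.

193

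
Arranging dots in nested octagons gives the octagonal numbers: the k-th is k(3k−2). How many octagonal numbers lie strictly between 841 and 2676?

The n-th octagonal number is n(3n−2).
Smallest index with value > 841: n = 18 (giving 936).
Largest index with value < 2676: n = 30 (giving 2640).
Indices 18 through 30: 13 terms.

13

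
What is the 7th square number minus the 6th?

13

n² − (n−1)² = 2n − 1, so 7² − 6² = 2·7 − 1 = 13.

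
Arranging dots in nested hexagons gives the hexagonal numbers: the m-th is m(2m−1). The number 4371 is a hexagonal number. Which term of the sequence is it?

Set n(2n−1) = 4371, giving 2n² − n − 4371 = 0.
The discriminant is 1 + 8·4371 = 34969, and √34969 = 187.
So n = (1 + 187) / 4 = 188/4 = 47.
Check: 47·(2·47 − 1) = 4371. ✓

47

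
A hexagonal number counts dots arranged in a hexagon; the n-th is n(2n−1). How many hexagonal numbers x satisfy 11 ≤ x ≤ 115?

The n-th hexagonal number is n(2n−1).
Smallest index with value ≥ 11: n = 3 (giving 15).
Largest index with value ≤ 115: n = 7 (giving 91).
Indices 3 through 7: 5 terms.

5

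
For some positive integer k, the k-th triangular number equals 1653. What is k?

57

Set n(n+1)/2 = 1653, giving n² + n − 3306 = 0.
So n = (-1 + 115) / 2 = 114/2 = 57.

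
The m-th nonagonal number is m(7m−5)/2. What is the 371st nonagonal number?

The 371st nonagonal number is n(7n−5)/2 with n = 371.
371·(7·371 − 5)/2 = 371·2592/2 = 371·1296 = 480816.

480816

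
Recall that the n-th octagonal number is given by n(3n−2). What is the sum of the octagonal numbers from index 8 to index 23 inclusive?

12056

Σ i(3i−2) = 3Σi² − 2Σi over i = 8..23.
Σi = 276 − 28 = 248 and Σi² = 4324 − 140 = 4184.
3·4184 − 2·248 = 12056.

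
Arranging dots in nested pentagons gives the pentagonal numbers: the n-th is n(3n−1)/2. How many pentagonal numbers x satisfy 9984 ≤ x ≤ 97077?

173

The n-th pentagonal number is n(3n−1)/2.
Smallest index with value ≥ 9984: n = 82 (giving 10045).
Largest index with value ≤ 97077: n = 254 (giving 96647).
Indices 82 through 254: 173 terms.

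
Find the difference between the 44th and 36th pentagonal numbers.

44·(3·44 − 1)/2 = 2882 and 36·(3·36 − 1)/2 = 1926.
Difference: 2882 − 1926 = 956.

956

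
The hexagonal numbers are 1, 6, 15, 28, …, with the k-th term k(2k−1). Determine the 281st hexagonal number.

157641

The 281st hexagonal number is n(2n−1) with n = 281.
281·(2·281 − 1) = 281·561 = 157641.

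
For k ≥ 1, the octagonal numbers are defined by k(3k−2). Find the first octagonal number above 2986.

Solve n(3n−2) > 2986 for integer n.
The largest n with value ≤ 2986 is 31 (since 2821 ≤ 2986 < 3008), so the first above is n = 32, value 3008.

3008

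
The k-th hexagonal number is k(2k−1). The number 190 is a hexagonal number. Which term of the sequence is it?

10

Set n(2n−1) = 190, giving 2n² − n − 190 = 0.
The discriminant is 1 + 8·190 = 1521, and √1521 = 39.
So n = (1 + 39) / 4 = 40/4 = 10.
Check: 10·(2·10 − 1) = 190. ✓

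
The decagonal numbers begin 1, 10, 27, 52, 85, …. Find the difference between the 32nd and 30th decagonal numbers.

490

32·(4·32 − 3) = 4000 and 30·(4·30 − 3) = 3510.
Difference: 4000 − 3510 = 490.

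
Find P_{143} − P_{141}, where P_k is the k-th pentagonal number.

143·(3·143 − 1)/2 = 30602 and 141·(3·141 − 1)/2 = 29751.
Difference: 30602 − 29751 = 851.

851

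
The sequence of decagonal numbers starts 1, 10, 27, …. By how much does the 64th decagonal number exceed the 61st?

1491

64·(4·64 − 3) = 16192 and 61·(4·61 − 3) = 14701.
Difference: 16192 − 14701 = 1491.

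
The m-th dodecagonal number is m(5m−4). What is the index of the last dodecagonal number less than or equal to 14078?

Solve n(5n−4) ≤ 14078 for integer n.
n = 53 gives 13833 ≤ 14078, while n = 54 gives 14364 > 14078; so the answer is index 53.

53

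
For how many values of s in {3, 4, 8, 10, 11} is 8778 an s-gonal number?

s = 3: P(3, 132) = 8778. ✓
s = 4: P(4, 93) = 8649 and P(4, 94) = 8836; 8778 is not s-gonal.
s = 8: P(8, 54) = 8640 and P(8, 55) = 8965; 8778 is not s-gonal.
s = 10: P(10, 47) = 8695 and P(10, 48) = 9072; 8778 is not s-gonal.
s = 11: P(11, 44) = 8558 and P(11, 45) = 8955; 8778 is not s-gonal.
Hits: s ∈ {3} → 1.

1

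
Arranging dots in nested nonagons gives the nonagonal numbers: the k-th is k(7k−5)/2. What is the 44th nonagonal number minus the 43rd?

302

Consecutive nonagonal numbers differ by 7n − 6: here 7·44 − 6 = 302.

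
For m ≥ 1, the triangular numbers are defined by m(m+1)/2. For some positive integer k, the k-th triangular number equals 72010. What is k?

379

Set n(n+1)/2 = 72010, giving n² + n − 144020 = 0.
The discriminant is 1 + 8·72010 = 576081, and √576081 = 759.
So n = (-1 + 759) / 2 = 758/2 = 379.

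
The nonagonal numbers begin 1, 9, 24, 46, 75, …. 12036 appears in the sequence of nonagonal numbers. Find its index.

Set n(7n−5)/2 = 12036, giving 7n² − 5n − 24072 = 0.
So n = (5 + 821) / 14 = 826/14 = 59.

59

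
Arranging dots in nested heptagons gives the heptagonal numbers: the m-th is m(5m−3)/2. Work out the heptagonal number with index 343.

293608

The 343rd heptagonal number is n(5n−3)/2 with n = 343.
343·(5·343 − 3)/2 = 343·1712/2 = 343·856 = 293608.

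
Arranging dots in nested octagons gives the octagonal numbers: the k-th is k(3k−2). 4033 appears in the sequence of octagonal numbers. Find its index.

Set n(3n−2) = 4033, giving 3n² − 2n − 4033 = 0.
The discriminant is 4 + 12·4033 = 48400, and √48400 = 220.
So n = (2 + 220) / 6 = 222/6 = 37.

37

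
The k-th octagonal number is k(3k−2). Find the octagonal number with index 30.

The 30th octagonal number is n(3n−2) with n = 30.
30·(3·30 − 2) = 30·88 = 2640.

2640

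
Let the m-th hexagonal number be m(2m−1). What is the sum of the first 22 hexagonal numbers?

Σ i(2i−1) = 2Σi² − Σi over i = 1..22.
Σi = 253 and Σi² = 3795.
2·3795 − 1·253 = 7337.

7337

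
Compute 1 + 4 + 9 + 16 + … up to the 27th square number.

6930

Σ_{i=1}^{27} i² = 27·28·55/6 = 6930.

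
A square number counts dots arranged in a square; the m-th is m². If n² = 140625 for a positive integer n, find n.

We need n² = 140625, so n = √140625 = 375.

375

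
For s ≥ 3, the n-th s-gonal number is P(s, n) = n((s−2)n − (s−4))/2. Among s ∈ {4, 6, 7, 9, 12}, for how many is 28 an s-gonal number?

1

s = 4: P(4, 5) = 25 and P(4, 6) = 36; 28 is not s-gonal.
s = 6: P(6, 4) = 28. ✓
s = 7: P(7, 3) = 18 and P(7, 4) = 34; 28 is not s-gonal.
s = 9: P(9, 3) = 24 and P(9, 4) = 46; 28 is not s-gonal.
s = 12: P(12, 2) = 12 and P(12, 3) = 33; 28 is not s-gonal.
Hits: s ∈ {6} → 1.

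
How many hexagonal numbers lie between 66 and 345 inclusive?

The n-th hexagonal number is n(2n−1).
Smallest index with value ≥ 66: n = 6 (giving 66).
Largest index with value ≤ 345: n = 13 (giving 325).
Indices 6 through 13: 8 terms.

8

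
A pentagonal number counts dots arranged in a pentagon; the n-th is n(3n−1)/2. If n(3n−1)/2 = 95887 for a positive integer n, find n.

Set n(3n−1)/2 = 95887, giving 3n² − n − 191774 = 0.
The discriminant is 1 + 24·95887 = 2301289, and √2301289 = 1517.
So n = (1 + 1517) / 6 = 1518/6 = 253.

253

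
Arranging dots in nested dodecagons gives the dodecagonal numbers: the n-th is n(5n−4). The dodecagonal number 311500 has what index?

250

Set n(5n−4) = 311500, giving 5n² − 4n − 311500 = 0.
The discriminant is 16 + 20·311500 = 6230016, and √6230016 = 2496.
So n = (4 + 2496) / 10 = 2500/10 = 250.
Check: 250·(5·250 − 4) = 311500. ✓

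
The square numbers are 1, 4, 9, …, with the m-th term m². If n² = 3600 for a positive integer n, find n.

We need n² = 3600, so n = √3600 = 60.
Check: 60² = 3600. ✓

60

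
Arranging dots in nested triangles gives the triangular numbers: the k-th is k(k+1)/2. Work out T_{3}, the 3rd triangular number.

6

3·4/2 = 12/2 = 6.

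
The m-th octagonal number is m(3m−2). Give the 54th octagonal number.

8640

The 54th octagonal number is n(3n−2) with n = 54.
54·(3·54 − 2) = 54·160 = 8640.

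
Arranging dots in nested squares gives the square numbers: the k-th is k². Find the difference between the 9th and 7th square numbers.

32

9² = 81 and 7² = 49.
Difference: 81 − 49 = 32.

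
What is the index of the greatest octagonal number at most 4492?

Solve n(3n−2) ≤ 4492 for integer n.
n = 39 gives 4485 ≤ 4492, while n = 40 gives 4720 > 4492; so the answer is index 39.

39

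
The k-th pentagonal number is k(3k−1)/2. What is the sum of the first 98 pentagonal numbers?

475398

Σ i(3i−1)/2 = (3Σi² − Σi) / 2 over i = 1..98.
Σi = 4851 and Σi² = 318549.
(3·318549 − 1·4851) / 2 = 950796/2 = 475398.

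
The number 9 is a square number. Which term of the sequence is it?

We need n² = 9, so n = √9 = 3.
Check: 3² = 9. ✓

3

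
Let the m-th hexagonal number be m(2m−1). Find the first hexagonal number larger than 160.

190

Solve n(2n−1) > 160 for integer n.
The largest n with value ≤ 160 is 9 (since 153 ≤ 160 < 190), so the first above is n = 10, value 190.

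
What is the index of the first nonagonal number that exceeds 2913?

Solve n(7n−5)/2 > 2913 for integer n.
The largest n with value ≤ 2913 is 29 (since 2871 ≤ 2913 < 3075), so the first above is n = 30, value 3075.

30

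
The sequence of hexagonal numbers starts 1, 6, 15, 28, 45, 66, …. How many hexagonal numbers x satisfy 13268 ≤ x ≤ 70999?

107

The n-th hexagonal number is n(2n−1).
Smallest index with value ≥ 13268: n = 82 (giving 13366).
Largest index with value ≤ 70999: n = 188 (giving 70500).
Indices 82 through 188: 107 terms.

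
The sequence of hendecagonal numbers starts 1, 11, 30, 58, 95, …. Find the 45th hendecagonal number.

8955

The 45th hendecagonal number is n(9n−7)/2 with n = 45.
45·(9·45 − 7)/2 = 45·398/2 = 45·199 = 8955.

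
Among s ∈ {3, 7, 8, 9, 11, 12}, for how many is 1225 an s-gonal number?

s = 3: P(3, 49) = 1225. ✓
s = 7: P(7, 22) = 1177 and P(7, 23) = 1288; 1225 is not s-gonal.
s = 8: P(8, 20) = 1160 and P(8, 21) = 1281; 1225 is not s-gonal.
s = 9: P(9, 19) = 1216 and P(9, 20) = 1350; 1225 is not s-gonal.
s = 11: P(11, 16) = 1096 and P(11, 17) = 1241; 1225 is not s-gonal.
s = 12: P(12, 16) = 1216 and P(12, 17) = 1377; 1225 is not s-gonal.
Hits: s ∈ {3} → 1.

1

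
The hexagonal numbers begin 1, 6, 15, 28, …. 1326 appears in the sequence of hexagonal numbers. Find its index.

26

Set n(2n−1) = 1326, giving 2n² − n − 1326 = 0.
The discriminant is 1 + 8·1326 = 10609, and √10609 = 103.
So n = (1 + 103) / 4 = 104/4 = 26.
Check: 26·(2·26 − 1) = 1326. ✓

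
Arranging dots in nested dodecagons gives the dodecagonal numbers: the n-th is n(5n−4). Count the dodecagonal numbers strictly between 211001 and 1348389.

314

The n-th dodecagonal number is n(5n−4).
Smallest index with value > 211001: n = 206 (giving 211356).
Largest index with value < 1348389: n = 519 (giving 1344729).
Indices 206 through 519: 314 terms.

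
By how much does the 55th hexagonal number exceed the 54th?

217

Consecutive hexagonal numbers differ by 4n − 3: here 4·55 − 3 = 217.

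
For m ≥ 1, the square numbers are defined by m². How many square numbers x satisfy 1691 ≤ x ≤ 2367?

7

The n-th square number is n².
Smallest index with value ≥ 1691: n = 42 (giving 1764).
Largest index with value ≤ 2367: n = 48 (giving 2304).
Indices 42 through 48: 7 terms.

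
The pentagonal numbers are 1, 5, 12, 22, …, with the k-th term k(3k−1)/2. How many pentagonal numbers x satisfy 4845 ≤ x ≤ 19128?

The n-th pentagonal number is n(3n−1)/2.
Smallest index with value ≥ 4845: n = 57 (giving 4845).
Largest index with value ≤ 19128: n = 113 (giving 19097).
Indices 57 through 113: 57 terms.

57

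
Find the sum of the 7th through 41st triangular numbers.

Σ i(i+1)/2 = (Σi² + Σi) / 2 over i = 7..41.
Σi = 861 − 21 = 840 and Σi² = 23821 − 91 = 23730.
(1·23730 + 1·840) / 2 = 24570/2 = 12285.

12285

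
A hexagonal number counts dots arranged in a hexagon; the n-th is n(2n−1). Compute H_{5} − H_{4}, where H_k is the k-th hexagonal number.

17

Consecutive hexagonal numbers differ by 4n − 3: here 4·5 − 3 = 17.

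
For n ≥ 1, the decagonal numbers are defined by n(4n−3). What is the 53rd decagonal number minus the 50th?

1227

53·(4·53 − 3) = 11077 and 50·(4·50 − 3) = 9850.
Difference: 11077 − 9850 = 1227.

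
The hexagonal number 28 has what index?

4

Set n(2n−1) = 28, giving 2n² − n − 28 = 0.
So n = (1 + 15) / 4 = 16/4 = 4.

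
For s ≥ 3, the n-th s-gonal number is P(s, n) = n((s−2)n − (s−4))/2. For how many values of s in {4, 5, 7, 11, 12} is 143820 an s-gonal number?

1

s = 4: P(4, 379) = 143641 and P(4, 380) = 144400; 143820 is not s-gonal.
s = 5: P(5, 309) = 143067 and P(5, 310) = 143995; 143820 is not s-gonal.
s = 7: P(7, 240) = 143640 and P(7, 241) = 144841; 143820 is not s-gonal.
s = 11: P(11, 179) = 143558 and P(11, 180) = 145170; 143820 is not s-gonal.
s = 12: P(12, 170) = 143820. ✓
Hits: s ∈ {12} → 1.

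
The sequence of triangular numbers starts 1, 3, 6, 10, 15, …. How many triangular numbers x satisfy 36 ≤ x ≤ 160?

10

The n-th triangular number is n(n+1)/2.
Smallest index with value ≥ 36: n = 8 (giving 36).
Largest index with value ≤ 160: n = 17 (giving 153).
Indices 8 through 17: 10 terms.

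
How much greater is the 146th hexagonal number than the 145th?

581

Consecutive hexagonal numbers differ by 4n − 3: here 4·146 − 3 = 581.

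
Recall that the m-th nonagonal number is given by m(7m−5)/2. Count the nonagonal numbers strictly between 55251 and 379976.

203

The n-th nonagonal number is n(7n−5)/2.
Smallest index with value > 55251: n = 127 (giving 56134).
Largest index with value < 379976: n = 329 (giving 378021).
Indices 127 through 329: 203 terms.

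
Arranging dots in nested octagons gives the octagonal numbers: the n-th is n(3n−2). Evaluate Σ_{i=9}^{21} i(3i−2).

8931

Σ i(3i−2) = 3Σi² − 2Σi over i = 9..21.
Σi = 231 − 36 = 195 and Σi² = 3311 − 204 = 3107.
3·3107 − 2·195 = 8931.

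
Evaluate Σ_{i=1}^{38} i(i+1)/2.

Σ i(i+1)/2 = (Σi² + Σi) / 2 over i = 1..38.
Σi = 741 and Σi² = 19019.
(1·19019 + 1·741) / 2 = 19760/2 = 9880.

9880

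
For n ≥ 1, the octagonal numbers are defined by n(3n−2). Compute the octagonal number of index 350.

366800

350·(3·350 − 2) = 350·1048 = 366800.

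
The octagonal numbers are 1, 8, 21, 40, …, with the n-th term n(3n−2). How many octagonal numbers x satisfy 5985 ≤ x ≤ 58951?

96

The n-th octagonal number is n(3n−2).
Smallest index with value ≥ 5985: n = 45 (giving 5985).
Largest index with value ≤ 58951: n = 140 (giving 58520).
Indices 45 through 140: 96 terms.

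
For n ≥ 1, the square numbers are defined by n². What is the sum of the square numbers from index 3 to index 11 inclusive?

501

Σ_{i=3}^{11} i² = 506 − 5 = 501.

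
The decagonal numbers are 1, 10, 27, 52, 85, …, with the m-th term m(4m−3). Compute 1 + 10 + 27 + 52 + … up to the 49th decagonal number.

Σ i(4i−3) = 4Σi² − 3Σi over i = 1..49.
Σi = 1225 and Σi² = 40425.
4·40425 − 3·1225 = 158025.

158025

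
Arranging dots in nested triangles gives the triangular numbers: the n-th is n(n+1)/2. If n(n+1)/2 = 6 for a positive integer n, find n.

3

Set n(n+1)/2 = 6, giving n² + n − 12 = 0.
The discriminant is 1 + 8·6 = 49, and √49 = 7.
So n = (-1 + 7) / 2 = 6/2 = 3.
Check: 3·4/2 = 6. ✓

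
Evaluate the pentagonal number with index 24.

852

The 24th pentagonal number is n(3n−1)/2 with n = 24.
24·(3·24 − 1)/2 = 24·71/2 = 852.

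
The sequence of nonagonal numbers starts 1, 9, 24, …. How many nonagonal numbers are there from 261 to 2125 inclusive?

The n-th nonagonal number is n(7n−5)/2.
Smallest index with value ≥ 261: n = 9 (giving 261).
Largest index with value ≤ 2125: n = 25 (giving 2125).
Indices 9 through 25: 17 terms.

17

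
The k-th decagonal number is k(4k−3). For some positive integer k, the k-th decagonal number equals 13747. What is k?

Set n(4n−3) = 13747, giving 4n² − 3n − 13747 = 0.
The discriminant is 9 + 16·13747 = 219961, and √219961 = 469.
So n = (3 + 469) / 8 = 472/8 = 59.

59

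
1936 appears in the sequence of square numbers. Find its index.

44

We need n² = 1936, so n = √1936 = 44.
Check: 44² = 1936. ✓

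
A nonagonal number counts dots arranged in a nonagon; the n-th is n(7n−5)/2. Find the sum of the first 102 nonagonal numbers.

Σ i(7i−5)/2 = (7Σi² − 5Σi) / 2 over i = 1..102.
Σi = 5253 and Σi² = 358955.
(7·358955 − 5·5253) / 2 = 2486420/2 = 1243210.

1243210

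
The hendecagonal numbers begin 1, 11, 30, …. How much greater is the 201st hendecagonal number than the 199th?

3593

201·(9·201 − 7)/2 = 181101 and 199·(9·199 − 7)/2 = 177508.
Difference: 181101 − 177508 = 3593.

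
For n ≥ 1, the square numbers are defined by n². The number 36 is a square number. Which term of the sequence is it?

6

We need n² = 36, so n = √36 = 6.
Check: 6² = 36. ✓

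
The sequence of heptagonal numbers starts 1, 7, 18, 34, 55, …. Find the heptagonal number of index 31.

2356

The 31st heptagonal number is n(5n−3)/2 with n = 31.
31·(5·31 − 3)/2 = 31·152/2 = 31·76 = 2356.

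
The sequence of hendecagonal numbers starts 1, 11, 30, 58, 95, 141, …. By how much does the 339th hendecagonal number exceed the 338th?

3043

Consecutive hendecagonal numbers differ by 9n − 8: here 9·339 − 8 = 3043.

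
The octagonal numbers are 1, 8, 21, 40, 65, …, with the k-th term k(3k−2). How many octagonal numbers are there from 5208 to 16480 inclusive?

33

The n-th octagonal number is n(3n−2).
Smallest index with value ≥ 5208: n = 42 (giving 5208).
Largest index with value ≤ 16480: n = 74 (giving 16280).
Indices 42 through 74: 33 terms.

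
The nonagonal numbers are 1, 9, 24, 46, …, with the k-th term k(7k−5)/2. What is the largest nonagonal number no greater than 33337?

32689

Solve n(7n−5)/2 ≤ 33337 for integer n.
n = 97 gives 32689 ≤ 33337, while n = 98 gives 33369 > 33337; so the answer is 32689.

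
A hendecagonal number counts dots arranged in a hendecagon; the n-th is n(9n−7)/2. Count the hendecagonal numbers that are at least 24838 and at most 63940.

The n-th hendecagonal number is n(9n−7)/2.
Smallest index with value ≥ 24838: n = 75 (giving 25050).
Largest index with value ≤ 63940: n = 119 (giving 63308).
Indices 75 through 119: 45 terms.

45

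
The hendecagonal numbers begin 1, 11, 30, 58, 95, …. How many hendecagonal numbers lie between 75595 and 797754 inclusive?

The n-th hendecagonal number is n(9n−7)/2.
Smallest index with value ≥ 75595: n = 130 (giving 75595).
Largest index with value ≤ 797754: n = 421 (giving 796111).
Indices 130 through 421: 292 terms.

292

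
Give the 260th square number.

The 260th square number is n² with n = 260.
260² = 67600.

67600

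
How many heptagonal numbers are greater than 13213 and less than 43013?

58

The n-th heptagonal number is n(5n−3)/2.
Smallest index with value > 13213: n = 74 (giving 13579).
Largest index with value < 43013: n = 131 (giving 42706).
Indices 74 through 131: 58 terms.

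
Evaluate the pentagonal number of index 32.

1520

The 32nd pentagonal number is n(3n−1)/2 with n = 32.
32·(3·32 − 1)/2 = 32·95/2 = 1520.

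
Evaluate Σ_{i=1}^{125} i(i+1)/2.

333375

Σ i(i+1)/2 = (Σi² + Σi) / 2 over i = 1..125.
Σi = 7875 and Σi² = 658875.
(1·658875 + 1·7875) / 2 = 666750/2 = 333375.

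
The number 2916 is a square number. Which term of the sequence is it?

We need n² = 2916, so n = √2916 = 54.

54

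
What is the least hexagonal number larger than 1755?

1770

Solve n(2n−1) > 1755 for integer n.
The largest n with value ≤ 1755 is 29 (since 1653 ≤ 1755 < 1770), so the first above is n = 30, value 1770.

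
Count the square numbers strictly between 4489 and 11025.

37

The n-th square number is n².
Smallest index with value > 4489: n = 68 (giving 4624).
Largest index with value < 11025: n = 104 (giving 10816).
Indices 68 through 104: 37 terms.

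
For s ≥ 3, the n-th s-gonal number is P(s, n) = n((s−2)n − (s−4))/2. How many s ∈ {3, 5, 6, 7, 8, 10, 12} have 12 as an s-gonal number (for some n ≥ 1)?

2

s = 3: P(3, 4) = 10 and P(3, 5) = 15; 12 is not s-gonal.
s = 5: P(5, 3) = 12. ✓
s = 6: P(6, 2) = 6 and P(6, 3) = 15; 12 is not s-gonal.
s = 7: P(7, 2) = 7 and P(7, 3) = 18; 12 is not s-gonal.
s = 8: P(8, 2) = 8 and P(8, 3) = 21; 12 is not s-gonal.
s = 10: P(10, 2) = 10 and P(10, 3) = 27; 12 is not s-gonal.
s = 12: P(12, 2) = 12. ✓
Hits: s ∈ {5, 12} → 2.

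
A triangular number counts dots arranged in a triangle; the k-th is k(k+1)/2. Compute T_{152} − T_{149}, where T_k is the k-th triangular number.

152·153/2 = 11628 and 149·150/2 = 11175.
Difference: 11628 − 11175 = 453.

453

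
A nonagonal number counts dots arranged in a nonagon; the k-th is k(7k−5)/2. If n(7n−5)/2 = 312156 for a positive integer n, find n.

299

Set n(7n−5)/2 = 312156, giving 7n² − 5n − 624312 = 0.
So n = (5 + 4181) / 14 = 4186/14 = 299.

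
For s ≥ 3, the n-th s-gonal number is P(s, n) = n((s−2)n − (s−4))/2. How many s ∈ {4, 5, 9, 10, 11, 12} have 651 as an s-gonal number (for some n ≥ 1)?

2

s = 4: P(4, 25) = 625 and P(4, 26) = 676; 651 is not s-gonal.
s = 5: P(5, 21) = 651. ✓
s = 9: P(9, 14) = 651. ✓
s = 10: P(10, 13) = 637 and P(10, 14) = 742; 651 is not s-gonal.
s = 11: P(11, 12) = 606 and P(11, 13) = 715; 651 is not s-gonal.
s = 12: P(12, 11) = 561 and P(12, 12) = 672; 651 is not s-gonal.
Hits: s ∈ {5, 9} → 2.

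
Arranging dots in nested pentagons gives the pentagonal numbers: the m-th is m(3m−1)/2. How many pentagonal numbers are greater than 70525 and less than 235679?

179

The n-th pentagonal number is n(3n−1)/2.
Smallest index with value > 70525: n = 218 (giving 71177).
Largest index with value < 235679: n = 396 (giving 235026).
Indices 218 through 396: 179 terms.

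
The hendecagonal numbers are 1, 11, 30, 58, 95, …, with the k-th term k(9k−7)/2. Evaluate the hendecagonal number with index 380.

380·(9·380 − 7)/2 = 380·3413/2 = 648470.

648470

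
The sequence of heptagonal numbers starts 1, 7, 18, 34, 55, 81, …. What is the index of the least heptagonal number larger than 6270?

Solve n(5n−3)/2 > 6270 for integer n.
The largest n with value ≤ 6270 is 50 (since 6175 ≤ 6270 < 6426), so the first above is n = 51, value 6426.

51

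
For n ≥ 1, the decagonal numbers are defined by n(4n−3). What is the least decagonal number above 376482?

378532

Solve n(4n−3) > 376482 for integer n.
The largest n with value ≤ 376482 is 307 (since 376075 ≤ 376482 < 378532), so the first above is n = 308, value 378532.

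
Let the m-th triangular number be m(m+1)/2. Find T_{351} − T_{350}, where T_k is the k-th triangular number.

351

Consecutive triangular numbers differ by n: T_{351} − T_{350} = 351.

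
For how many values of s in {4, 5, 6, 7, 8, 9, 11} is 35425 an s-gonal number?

s = 4: P(4, 188) = 35344 and P(4, 189) = 35721; 35425 is not s-gonal.
s = 5: P(5, 153) = 35037 and P(5, 154) = 35497; 35425 is not s-gonal.
s = 6: P(6, 133) = 35245 and P(6, 134) = 35778; 35425 is not s-gonal.
s = 7: P(7, 119) = 35224 and P(7, 120) = 35820; 35425 is not s-gonal.
s = 8: P(8, 109) = 35425. ✓
s = 9: P(9, 100) = 34750 and P(9, 101) = 35451; 35425 is not s-gonal.
s = 11: P(11, 89) = 35333 and P(11, 90) = 36135; 35425 is not s-gonal.
Hits: s ∈ {8} → 1.

1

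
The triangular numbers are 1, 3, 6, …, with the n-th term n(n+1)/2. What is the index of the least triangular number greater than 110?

Solve n(n+1)/2 > 110 for integer n.
The largest n with value ≤ 110 is 14 (since 105 ≤ 110 < 120), so the first above is n = 15, value 120.

15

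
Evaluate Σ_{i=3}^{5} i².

Σ_{i=3}^{5} i² = 55 − 5 = 50.

50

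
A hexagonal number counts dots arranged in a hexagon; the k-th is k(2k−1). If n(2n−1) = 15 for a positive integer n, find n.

Set n(2n−1) = 15, giving 2n² − n − 15 = 0.
So n = (1 + 11) / 4 = 12/4 = 3.

3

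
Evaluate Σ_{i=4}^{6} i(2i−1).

Σ i(2i−1) = 2Σi² − Σi over i = 4..6.
Σi = 21 − 6 = 15 and Σi² = 91 − 14 = 77.
2·77 − 1·15 = 139.

139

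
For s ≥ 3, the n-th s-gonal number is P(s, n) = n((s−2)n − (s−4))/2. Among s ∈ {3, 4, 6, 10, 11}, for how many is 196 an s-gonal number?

s = 3: P(3, 19) = 190 and P(3, 20) = 210; 196 is not s-gonal.
s = 4: P(4, 14) = 196. ✓
s = 6: P(6, 10) = 190 and P(6, 11) = 231; 196 is not s-gonal.
s = 10: P(10, 7) = 175 and P(10, 8) = 232; 196 is not s-gonal.
s = 11: P(11, 7) = 196. ✓
Hits: s ∈ {4, 11} → 2.

2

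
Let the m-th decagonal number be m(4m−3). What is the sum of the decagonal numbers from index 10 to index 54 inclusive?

210360

Σ i(4i−3) = 4Σi² − 3Σi over i = 10..54.
Σi = 1485 − 45 = 1440 and Σi² = 53955 − 285 = 53670.
4·53670 − 3·1440 = 210360.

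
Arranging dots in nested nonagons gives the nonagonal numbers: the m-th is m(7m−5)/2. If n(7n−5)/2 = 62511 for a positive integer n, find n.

134

Set n(7n−5)/2 = 62511, giving 7n² − 5n − 125022 = 0.
The discriminant is 25 + 56·62511 = 3500641, and √3500641 = 1871.
So n = (5 + 1871) / 14 = 1876/14 = 134.
Check: 134·(7·134 − 5)/2 = 62511. ✓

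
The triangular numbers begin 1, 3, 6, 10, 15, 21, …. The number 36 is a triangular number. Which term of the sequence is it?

8

Set n(n+1)/2 = 36, giving n² + n − 72 = 0.
The discriminant is 1 + 8·36 = 289, and √289 = 17.
So n = (-1 + 17) / 2 = 16/2 = 8.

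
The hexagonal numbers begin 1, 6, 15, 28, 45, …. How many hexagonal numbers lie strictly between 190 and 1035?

12

The n-th hexagonal number is n(2n−1).
Smallest index with value > 190: n = 11 (giving 231).
Largest index with value < 1035: n = 22 (giving 946).
Indices 11 through 22: 12 terms.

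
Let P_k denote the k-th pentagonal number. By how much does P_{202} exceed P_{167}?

202·(3·202 − 1)/2 = 61105 and 167·(3·167 − 1)/2 = 41750.
Difference: 61105 − 41750 = 19355.

19355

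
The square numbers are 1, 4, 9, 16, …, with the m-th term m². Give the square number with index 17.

17² = 289.

289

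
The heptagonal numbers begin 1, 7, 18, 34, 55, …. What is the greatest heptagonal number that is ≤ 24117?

23863

Solve n(5n−3)/2 ≤ 24117 for integer n.
n = 98 gives 23863 ≤ 24117, while n = 99 gives 24354 > 24117; so the answer is 23863.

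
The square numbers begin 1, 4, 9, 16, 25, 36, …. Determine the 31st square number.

31² = 961.

961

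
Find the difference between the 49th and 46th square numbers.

285

49² = 2401 and 46² = 2116.
Difference: 2401 − 2116 = 285.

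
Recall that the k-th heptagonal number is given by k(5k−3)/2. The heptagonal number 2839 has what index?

Set n(5n−3)/2 = 2839, giving 5n² − 3n − 5678 = 0.
The discriminant is 9 + 40·2839 = 113569, and √113569 = 337.
So n = (3 + 337) / 10 = 340/10 = 34.

34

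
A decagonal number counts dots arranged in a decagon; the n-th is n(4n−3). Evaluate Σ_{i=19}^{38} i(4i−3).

65930

Σ i(4i−3) = 4Σi² − 3Σi over i = 19..38.
Σi = 741 − 171 = 570 and Σi² = 19019 − 2109 = 16910.
4·16910 − 3·570 = 65930.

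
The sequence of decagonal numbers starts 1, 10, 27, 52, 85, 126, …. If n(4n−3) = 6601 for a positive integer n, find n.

41

Set n(4n−3) = 6601, giving 4n² − 3n − 6601 = 0.
The discriminant is 9 + 16·6601 = 105625, and √105625 = 325.
So n = (3 + 325) / 8 = 328/8 = 41.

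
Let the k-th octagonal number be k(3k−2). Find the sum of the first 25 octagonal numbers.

15925

Σ i(3i−2) = 3Σi² − 2Σi over i = 1..25.
Σi = 325 and Σi² = 5525.
3·5525 − 2·325 = 15925.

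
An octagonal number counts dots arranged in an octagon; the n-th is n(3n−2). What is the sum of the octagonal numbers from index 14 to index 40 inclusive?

Σ i(3i−2) = 3Σi² − 2Σi over i = 14..40.
Σi = 820 − 91 = 729 and Σi² = 22140 − 819 = 21321.
3·21321 − 2·729 = 62505.

62505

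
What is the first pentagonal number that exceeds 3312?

Solve n(3n−1)/2 > 3312 for integer n.
The largest n with value ≤ 3312 is 47 (since 3290 ≤ 3312 < 3432), so the first above is n = 48, value 3432.

3432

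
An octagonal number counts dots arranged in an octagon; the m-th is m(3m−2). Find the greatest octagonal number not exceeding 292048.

Solve n(3n−2) ≤ 292048 for integer n.
n = 312 gives 291408 ≤ 292048, while n = 313 gives 293281 > 292048; so the answer is 291408.

291408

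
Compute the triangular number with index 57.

The 57th triangular number is n(n+1)/2 with n = 57.
57·58/2 = 3306/2 = 1653.

1653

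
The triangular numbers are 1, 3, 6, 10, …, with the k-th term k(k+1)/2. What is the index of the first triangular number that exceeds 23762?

218

Solve n(n+1)/2 > 23762 for integer n.
The largest n with value ≤ 23762 is 217 (since 23653 ≤ 23762 < 23871), so the first above is n = 218, value 23871.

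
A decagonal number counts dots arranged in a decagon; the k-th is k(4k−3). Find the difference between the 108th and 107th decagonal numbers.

857

Consecutive decagonal numbers differ by 8n − 7: here 8·108 − 7 = 857.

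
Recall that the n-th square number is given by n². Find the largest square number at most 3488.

3481

Solve n² ≤ 3488 for integer n.
n = 59 gives 3481 ≤ 3488, while n = 60 gives 3600 > 3488; so the answer is 3481.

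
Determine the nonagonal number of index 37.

4699

The 37th nonagonal number is n(7n−5)/2 with n = 37.
37·(7·37 − 5)/2 = 37·254/2 = 37·127 = 4699.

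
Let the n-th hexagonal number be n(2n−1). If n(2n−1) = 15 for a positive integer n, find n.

3

Set n(2n−1) = 15, giving 2n² − n − 15 = 0.
The discriminant is 1 + 8·15 = 121, and √121 = 11.
So n = (1 + 11) / 4 = 12/4 = 3.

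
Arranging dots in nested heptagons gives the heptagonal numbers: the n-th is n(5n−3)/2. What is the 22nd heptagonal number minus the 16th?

22·(5·22 − 3)/2 = 1177 and 16·(5·16 − 3)/2 = 616.
Difference: 1177 − 616 = 561.

561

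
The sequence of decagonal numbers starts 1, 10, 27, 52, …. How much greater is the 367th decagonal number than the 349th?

51498

367·(4·367 − 3) = 537655 and 349·(4·349 − 3) = 486157.
Difference: 537655 − 486157 = 51498.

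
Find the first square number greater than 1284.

Solve n² > 1284 for integer n.
The largest n with value ≤ 1284 is 35 (since 1225 ≤ 1284 < 1296), so the first above is n = 36, value 1296.

1296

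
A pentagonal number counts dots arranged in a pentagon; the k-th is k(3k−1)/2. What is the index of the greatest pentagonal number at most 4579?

55

Solve n(3n−1)/2 ≤ 4579 for integer n.
n = 55 gives 4510 ≤ 4579, while n = 56 gives 4676 > 4579; so the answer is index 55.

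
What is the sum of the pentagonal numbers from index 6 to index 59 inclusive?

104355

Σ i(3i−1)/2 = (3Σi² − Σi) / 2 over i = 6..59.
Σi = 1770 − 15 = 1755 and Σi² = 70210 − 55 = 70155.
(3·70155 − 1·1755) / 2 = 208710/2 = 104355.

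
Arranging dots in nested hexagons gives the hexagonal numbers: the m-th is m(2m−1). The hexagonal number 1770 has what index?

30

Set n(2n−1) = 1770, giving 2n² − n − 1770 = 0.
So n = (1 + 119) / 4 = 120/4 = 30.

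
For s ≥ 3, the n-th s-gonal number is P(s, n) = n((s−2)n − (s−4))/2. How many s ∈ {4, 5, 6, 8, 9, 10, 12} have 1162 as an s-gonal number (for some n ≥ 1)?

s = 4: P(4, 34) = 1156 and P(4, 35) = 1225; 1162 is not s-gonal.
s = 5: P(5, 28) = 1162. ✓
s = 6: P(6, 24) = 1128 and P(6, 25) = 1225; 1162 is not s-gonal.
s = 8: P(8, 20) = 1160 and P(8, 21) = 1281; 1162 is not s-gonal.
s = 9: P(9, 18) = 1089 and P(9, 19) = 1216; 1162 is not s-gonal.
s = 10: P(10, 17) = 1105 and P(10, 18) = 1242; 1162 is not s-gonal.
s = 12: P(12, 15) = 1065 and P(12, 16) = 1216; 1162 is not s-gonal.
Hits: s ∈ {5} → 1.

1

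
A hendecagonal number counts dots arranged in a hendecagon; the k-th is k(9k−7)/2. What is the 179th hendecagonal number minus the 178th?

Consecutive hendecagonal numbers differ by 9n − 8: here 9·179 − 8 = 1603.

1603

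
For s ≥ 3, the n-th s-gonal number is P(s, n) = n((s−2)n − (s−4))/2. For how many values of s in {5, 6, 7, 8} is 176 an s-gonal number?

2

s = 5: P(5, 11) = 176. ✓
s = 6: P(6, 9) = 153 and P(6, 10) = 190; 176 is not s-gonal.
s = 7: P(7, 8) = 148 and P(7, 9) = 189; 176 is not s-gonal.
s = 8: P(8, 8) = 176. ✓
Hits: s ∈ {5, 8} → 2.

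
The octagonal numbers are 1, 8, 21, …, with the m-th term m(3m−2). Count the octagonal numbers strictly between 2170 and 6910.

21

The n-th octagonal number is n(3n−2).
Smallest index with value > 2170: n = 28 (giving 2296).
Largest index with value < 6910: n = 48 (giving 6816).
Indices 28 through 48: 21 terms.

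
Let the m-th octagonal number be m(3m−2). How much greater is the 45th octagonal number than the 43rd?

45·(3·45 − 2) = 5985 and 43·(3·43 − 2) = 5461.
Difference: 5985 − 5461 = 524.

524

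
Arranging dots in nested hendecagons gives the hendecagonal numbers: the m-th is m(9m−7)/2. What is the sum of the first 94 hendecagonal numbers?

1250200

Σ i(9i−7)/2 = (9Σi² − 7Σi) / 2 over i = 1..94.
Σi = 4465 and Σi² = 281295.
(9·281295 − 7·4465) / 2 = 2500400/2 = 1250200.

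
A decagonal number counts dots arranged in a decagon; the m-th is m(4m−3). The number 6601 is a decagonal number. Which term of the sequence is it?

41

Set n(4n−3) = 6601, giving 4n² − 3n − 6601 = 0.
The discriminant is 9 + 16·6601 = 105625, and √105625 = 325.
So n = (3 + 325) / 8 = 328/8 = 41.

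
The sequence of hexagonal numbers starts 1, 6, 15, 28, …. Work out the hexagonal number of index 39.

39·(2·39 − 1) = 39·77 = 3003.

3003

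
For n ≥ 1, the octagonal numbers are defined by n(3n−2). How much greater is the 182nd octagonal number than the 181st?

1087

Consecutive octagonal numbers differ by 6n − 5: here 6·182 − 5 = 1087.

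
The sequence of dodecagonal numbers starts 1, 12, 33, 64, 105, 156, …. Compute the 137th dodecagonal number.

93297

The 137th dodecagonal number is n(5n−4) with n = 137.
137·(5·137 − 4) = 137·681 = 93297.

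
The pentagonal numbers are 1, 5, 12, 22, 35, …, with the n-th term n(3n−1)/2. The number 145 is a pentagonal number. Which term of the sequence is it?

Set n(3n−1)/2 = 145, giving 3n² − n − 290 = 0.
So n = (1 + 59) / 6 = 60/6 = 10.
Check: 10·(3·10 − 1)/2 = 145. ✓

10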